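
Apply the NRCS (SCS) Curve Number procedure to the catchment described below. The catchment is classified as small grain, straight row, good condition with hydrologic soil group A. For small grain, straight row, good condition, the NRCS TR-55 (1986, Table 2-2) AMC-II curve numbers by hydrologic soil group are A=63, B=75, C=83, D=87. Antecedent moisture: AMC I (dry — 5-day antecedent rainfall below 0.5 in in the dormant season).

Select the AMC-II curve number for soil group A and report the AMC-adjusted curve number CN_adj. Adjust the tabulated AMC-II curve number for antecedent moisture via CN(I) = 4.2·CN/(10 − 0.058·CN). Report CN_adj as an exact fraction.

NRCS table: small grain, straight row, good condition, soil group A → CN(II) = 63
CN(I) from CN(II)=63: (4.2·63)/(10 − 0.058·63) = 132300/3173 ≈ 41.696

CN_adj = 132300/3173 ≈ 41.696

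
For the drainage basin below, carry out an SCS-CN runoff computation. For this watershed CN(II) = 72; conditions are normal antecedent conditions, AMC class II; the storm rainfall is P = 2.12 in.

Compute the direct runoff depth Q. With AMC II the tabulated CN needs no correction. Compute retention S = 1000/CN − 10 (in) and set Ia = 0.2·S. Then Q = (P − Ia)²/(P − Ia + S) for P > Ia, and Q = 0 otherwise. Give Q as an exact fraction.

CN(II) = 72; AMC II needs no correction.
Max retention: S = 1000/72 − 10 = 35/9 in (≈ 3.889 in)
Ia = 0.2·(35/9) = 7/9 in ≈ 0.778 in
Since P=2.120 > Ia=0.778: effective rainfall P−Ia = 302/225 in
Q: (302/225)² ÷ (1177/225) = 91204/264825 in (≈ 0.344 in)

Q = 91204/264825 in ≈ 0.344 in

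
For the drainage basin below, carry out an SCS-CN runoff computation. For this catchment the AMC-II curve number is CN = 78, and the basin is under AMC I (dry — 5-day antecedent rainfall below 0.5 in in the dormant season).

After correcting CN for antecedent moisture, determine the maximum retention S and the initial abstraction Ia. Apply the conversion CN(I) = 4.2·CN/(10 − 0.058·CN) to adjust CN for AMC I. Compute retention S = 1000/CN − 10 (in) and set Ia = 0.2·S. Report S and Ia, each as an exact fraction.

S = 5500/819 in ≈ 6.716 in; Ia = 1100/819 in ≈ 1.343 in

Adjust CN=78 to AMC I: 4.2·78/(10 − 0.058·78) → (1638/5) ÷ (1369/250) = 81900/1369 ≈ 59.825
Retention S: 1000/CN − 10 with CN=59.825 → S = 5500/819 ≈ 6.716 in
Ia = 0.2S: 0.2·6.716 = 1.343 in (exactly 1100/819)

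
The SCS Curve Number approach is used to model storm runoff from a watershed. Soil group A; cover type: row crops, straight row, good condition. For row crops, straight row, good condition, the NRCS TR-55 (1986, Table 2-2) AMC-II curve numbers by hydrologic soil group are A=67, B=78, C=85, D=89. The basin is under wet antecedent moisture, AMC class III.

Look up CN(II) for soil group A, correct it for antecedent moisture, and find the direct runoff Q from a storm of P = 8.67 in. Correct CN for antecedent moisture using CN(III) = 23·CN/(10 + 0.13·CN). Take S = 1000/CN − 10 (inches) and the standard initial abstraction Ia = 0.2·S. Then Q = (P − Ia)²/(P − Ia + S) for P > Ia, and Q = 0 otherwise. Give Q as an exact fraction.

Q = 179224375801/27396360300 in ≈ 6.542 in

NRCS table: row crops, straight row, good condition, soil group A → CN(II) = 67
CN(III) from CN(II)=67: (23·67)/(10 + 0.13·67) = 154100/1871 ≈ 82.362
S = 1000/(154100/1871) − 10 = 3300/1541 in ≈ 2.141 in
Initial abstraction Ia = S/5 = (3300/1541)/5 = 660/1541 ≈ 0.428 in
P − Ia = 8.670 − 0.428 = 1270047/154100 ≈ 8.242 in (> 0, runoff occurs)
Q: (1270047/154100)² ÷ (1600047/154100) = 179224375801/27396360300 in (≈ 6.542 in)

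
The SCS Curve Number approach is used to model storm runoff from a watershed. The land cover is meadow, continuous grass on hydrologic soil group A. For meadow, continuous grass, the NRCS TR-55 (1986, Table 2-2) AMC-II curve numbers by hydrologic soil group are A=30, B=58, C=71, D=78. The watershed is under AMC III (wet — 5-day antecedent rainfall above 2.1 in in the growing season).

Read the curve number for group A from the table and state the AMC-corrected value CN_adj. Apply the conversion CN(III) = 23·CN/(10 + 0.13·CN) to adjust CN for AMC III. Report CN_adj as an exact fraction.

CN_adj = 6900/139 ≈ 49.640

NRCS table: meadow, continuous grass, soil group A → CN(II) = 30
CN(III) from CN(II)=30: (23·30)/(10 + 0.13·30) = 6900/139 ≈ 49.640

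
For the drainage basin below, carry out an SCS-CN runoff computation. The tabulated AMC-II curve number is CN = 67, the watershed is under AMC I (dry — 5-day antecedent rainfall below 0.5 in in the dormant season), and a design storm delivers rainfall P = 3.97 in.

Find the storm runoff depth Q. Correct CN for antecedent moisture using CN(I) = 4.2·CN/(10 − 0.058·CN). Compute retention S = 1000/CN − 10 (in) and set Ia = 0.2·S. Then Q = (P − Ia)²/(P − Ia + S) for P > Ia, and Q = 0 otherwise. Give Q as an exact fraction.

Dry (AMC I): CN(I) = 4.2·67/(10 − 0.058·67) = (1407/5)/(3057/500) = 46900/1019 ≈ 46.026
S = 1000/(46900/1019) − 10 = 5500/469 in ≈ 11.727 in
Ia = 0.2·(5500/469) = 1100/469 in ≈ 2.345 in
Since P=3.970 > Ia=2.345: effective rainfall P−Ia = 76193/46900 in
Q = (76193/46900)²/((76193/46900) + 5500/469) = (5805373249/2199610000)/(626193/46900) = 5805373249/29368451700 in ≈ 0.198 in

Q = 5805373249/29368451700 in ≈ 0.198 in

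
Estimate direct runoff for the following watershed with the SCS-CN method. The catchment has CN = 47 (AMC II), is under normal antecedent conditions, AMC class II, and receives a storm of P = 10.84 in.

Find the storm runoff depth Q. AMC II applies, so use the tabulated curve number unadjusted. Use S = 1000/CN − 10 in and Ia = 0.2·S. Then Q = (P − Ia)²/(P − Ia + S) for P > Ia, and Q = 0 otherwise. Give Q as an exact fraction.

Average conditions: CN = 47 (no AMC adjustment).
Retention S: 1000/CN − 10 with CN=47.000 → S = 530/47 ≈ 11.277 in
Ia = 0.2·(530/47) = 106/47 in ≈ 2.255 in
Since P=10.840 > Ia=2.255: effective rainfall P−Ia = 10087/1175 in
Q = (10087/1175)²/((10087/1175) + 530/47) = (101747569/1380625)/(23337/1175) = 101747569/27420975 in ≈ 3.711 in

Q = 101747569/27420975 in ≈ 3.711 in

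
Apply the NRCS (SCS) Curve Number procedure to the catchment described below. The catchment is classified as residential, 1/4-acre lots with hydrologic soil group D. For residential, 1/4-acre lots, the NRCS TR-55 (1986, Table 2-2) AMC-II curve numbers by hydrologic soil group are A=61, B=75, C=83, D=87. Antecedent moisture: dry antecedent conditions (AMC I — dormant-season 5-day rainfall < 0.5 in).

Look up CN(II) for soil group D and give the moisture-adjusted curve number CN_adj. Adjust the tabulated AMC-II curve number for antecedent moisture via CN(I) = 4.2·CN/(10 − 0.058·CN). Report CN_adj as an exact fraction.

CN_adj = 182700/2477 ≈ 73.759

NRCS table: residential, 1/4-acre lots, soil group D → CN(II) = 87
Adjust CN=87 to AMC I: 4.2·87/(10 − 0.058·87) → (1827/5) ÷ (2477/500) = 182700/2477 ≈ 73.759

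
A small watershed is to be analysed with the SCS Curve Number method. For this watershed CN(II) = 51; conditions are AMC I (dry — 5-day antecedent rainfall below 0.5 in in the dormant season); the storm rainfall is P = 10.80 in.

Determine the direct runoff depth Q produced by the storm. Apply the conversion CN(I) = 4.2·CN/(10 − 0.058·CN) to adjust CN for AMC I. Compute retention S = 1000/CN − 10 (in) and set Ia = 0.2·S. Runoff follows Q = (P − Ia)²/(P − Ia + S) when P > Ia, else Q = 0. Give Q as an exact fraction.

Dry (AMC I): CN(I) = 4.2·51/(10 − 0.058·51) = (1071/5)/(3521/500) = 15300/503 ≈ 30.417
Max retention: S = 1000/(15300/503) − 10 = 3500/153 in (≈ 22.876 in)
Ia = 0.2S: 0.2·22.876 = 4.575 in (exactly 700/153)
Excess rainfall: 10.800 − 4.575 = 6.225 in; P > Ia so Q > 0
Q: (4762/765)² ÷ (22262/765) = 11338322/8515215 in (≈ 1.332 in)

Q = 11338322/8515215 in ≈ 1.332 in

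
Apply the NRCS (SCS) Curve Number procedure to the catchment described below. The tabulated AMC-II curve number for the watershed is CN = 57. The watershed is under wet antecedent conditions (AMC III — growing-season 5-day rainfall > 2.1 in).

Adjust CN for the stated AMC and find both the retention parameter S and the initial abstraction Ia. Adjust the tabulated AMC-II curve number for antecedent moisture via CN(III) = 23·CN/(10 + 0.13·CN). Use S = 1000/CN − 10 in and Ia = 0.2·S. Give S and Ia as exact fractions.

Adjust CN=57 to AMC III: 23·57/(10 + 0.13·57) → 1311 ÷ (1741/100) = 131100/1741 ≈ 75.302
Max retention: S = 1000/(131100/1741) − 10 = 4300/1311 in (≈ 3.280 in)
Ia = 0.2S: 0.2·3.280 = 0.656 in (exactly 860/1311)

S = 4300/1311 in ≈ 3.280 in; Ia = 860/1311 in ≈ 0.656 in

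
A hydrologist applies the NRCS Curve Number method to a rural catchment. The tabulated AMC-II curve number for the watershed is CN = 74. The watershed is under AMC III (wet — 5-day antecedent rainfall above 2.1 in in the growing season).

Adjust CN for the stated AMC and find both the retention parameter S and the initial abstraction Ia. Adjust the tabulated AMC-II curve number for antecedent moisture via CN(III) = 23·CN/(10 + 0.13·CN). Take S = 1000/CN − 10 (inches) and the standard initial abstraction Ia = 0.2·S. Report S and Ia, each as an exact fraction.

Adjust CN=74 to AMC III: 23·74/(10 + 0.13·74) → 1702 ÷ (981/50) = 85100/981 ≈ 86.748
Max retention: S = 1000/(85100/981) − 10 = 1300/851 in (≈ 1.528 in)
Ia = 0.2·(1300/851) = 260/851 in ≈ 0.306 in

S = 1300/851 in ≈ 1.528 in; Ia = 260/851 in ≈ 0.306 in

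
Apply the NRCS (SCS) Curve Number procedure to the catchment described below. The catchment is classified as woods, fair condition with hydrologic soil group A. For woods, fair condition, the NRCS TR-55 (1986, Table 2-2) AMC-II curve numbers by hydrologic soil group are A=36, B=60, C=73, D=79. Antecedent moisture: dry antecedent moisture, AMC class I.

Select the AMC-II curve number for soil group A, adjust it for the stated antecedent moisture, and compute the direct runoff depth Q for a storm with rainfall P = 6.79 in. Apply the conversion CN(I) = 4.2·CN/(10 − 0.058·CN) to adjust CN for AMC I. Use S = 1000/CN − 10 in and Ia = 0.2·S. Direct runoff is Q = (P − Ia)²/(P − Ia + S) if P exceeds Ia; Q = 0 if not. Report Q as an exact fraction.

NRCS table: woods, fair condition, soil group A → CN(II) = 36
Adjust CN=36 to AMC I: 4.2·36/(10 − 0.058·36) → (756/5) ÷ (989/125) = 18900/989 ≈ 19.110
Max retention: S = 1000/(18900/989) − 10 = 8000/189 in (≈ 42.328 in)
Initial abstraction Ia = S/5 = (8000/189)/5 = 1600/189 ≈ 8.466 in
P = 6.790 ≤ Ia = 8.466 in: entire storm abstracted, Q = 0.

Q = 0 in ≈ 0.000 in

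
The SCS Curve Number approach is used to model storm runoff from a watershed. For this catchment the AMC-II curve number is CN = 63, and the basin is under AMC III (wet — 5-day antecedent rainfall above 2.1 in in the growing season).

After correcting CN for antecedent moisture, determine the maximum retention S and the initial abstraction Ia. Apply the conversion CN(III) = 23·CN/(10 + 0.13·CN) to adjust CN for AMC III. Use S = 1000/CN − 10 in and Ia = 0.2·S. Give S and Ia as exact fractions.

S = 3700/1449 in ≈ 2.553 in; Ia = 740/1449 in ≈ 0.511 in

Wet (AMC III): CN(III) = 23·63/(10 + 0.13·63) = 1449/(1819/100) = 144900/1819 ≈ 79.659
S = 1000/(144900/1819) − 10 = 3700/1449 in ≈ 2.553 in
Initial abstraction Ia = S/5 = (3700/1449)/5 = 740/1449 ≈ 0.511 in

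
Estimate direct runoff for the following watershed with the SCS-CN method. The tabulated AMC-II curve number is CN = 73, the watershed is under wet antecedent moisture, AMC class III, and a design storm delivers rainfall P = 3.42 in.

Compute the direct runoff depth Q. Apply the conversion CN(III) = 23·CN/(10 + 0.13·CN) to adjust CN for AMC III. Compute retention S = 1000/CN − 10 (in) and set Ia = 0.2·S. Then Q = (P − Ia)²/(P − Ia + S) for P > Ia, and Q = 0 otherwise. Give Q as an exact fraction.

Q = 7517410209/3685488950 in ≈ 2.040 in

CN(III) from CN(II)=73: (23·73)/(10 + 0.13·73) = 167900/1949 ≈ 86.147
S = 1000/(167900/1949) − 10 = 2700/1679 in ≈ 1.608 in
Initial abstraction Ia = S/5 = (2700/1679)/5 = 540/1679 ≈ 0.322 in
Since P=3.420 > Ia=0.322: effective rainfall P−Ia = 260109/83950 in
Q: (260109/83950)² ÷ (395109/83950) = 7517410209/3685488950 in (≈ 2.040 in)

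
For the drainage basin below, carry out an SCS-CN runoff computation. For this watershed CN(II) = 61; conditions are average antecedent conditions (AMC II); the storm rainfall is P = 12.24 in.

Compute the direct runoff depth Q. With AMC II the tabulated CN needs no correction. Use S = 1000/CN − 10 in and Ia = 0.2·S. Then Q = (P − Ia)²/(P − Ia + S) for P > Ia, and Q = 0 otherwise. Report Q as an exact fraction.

Q = 46570776/6726775 in ≈ 6.923 in

Average conditions: CN = 61 (no AMC adjustment).
S = 1000/61 − 10 = 390/61 in ≈ 6.393 in
Initial abstraction Ia = S/5 = (390/61)/5 = 78/61 ≈ 1.279 in
P − Ia = 12.240 − 1.279 = 16716/1525 ≈ 10.961 in (> 0, runoff occurs)
Runoff Q = (P−Ia)²/(P−Ia+S) = (10.961)²/(10.961+6.393) = 46570776/6726775 ≈ 6.923 in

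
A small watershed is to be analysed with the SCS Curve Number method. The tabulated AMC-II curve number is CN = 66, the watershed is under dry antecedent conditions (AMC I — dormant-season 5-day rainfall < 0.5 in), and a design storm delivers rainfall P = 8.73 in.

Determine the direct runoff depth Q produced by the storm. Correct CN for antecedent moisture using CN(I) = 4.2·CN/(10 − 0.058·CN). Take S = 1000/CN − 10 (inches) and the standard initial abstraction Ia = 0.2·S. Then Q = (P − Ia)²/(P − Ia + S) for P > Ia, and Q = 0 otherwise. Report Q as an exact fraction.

Adjust CN=66 to AMC I: 4.2·66/(10 − 0.058·66) → (1386/5) ÷ (1543/250) = 69300/1543 ≈ 44.913
Retention S: 1000/CN − 10 with CN=44.913 → S = 8500/693 ≈ 12.266 in
Initial abstraction Ia = S/5 = (8500/693)/5 = 1700/693 ≈ 2.453 in
P − Ia = 8.730 − 2.453 = 434989/69300 ≈ 6.277 in (> 0, runoff occurs)
Q = (434989/69300)²/((434989/69300) + 8500/693) = (189215430121/4802490000)/(1284989/69300) = 189215430121/89049737700 in ≈ 2.125 in

Q = 189215430121/89049737700 in ≈ 2.125 in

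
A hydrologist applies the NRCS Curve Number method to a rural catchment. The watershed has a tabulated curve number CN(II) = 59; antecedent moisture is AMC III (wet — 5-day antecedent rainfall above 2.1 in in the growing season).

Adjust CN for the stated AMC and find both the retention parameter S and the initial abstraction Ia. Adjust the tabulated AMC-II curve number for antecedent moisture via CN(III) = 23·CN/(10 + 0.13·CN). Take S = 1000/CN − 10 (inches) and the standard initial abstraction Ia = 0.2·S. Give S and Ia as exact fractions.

Wet (AMC III): CN(III) = 23·59/(10 + 0.13·59) = 1357/(1767/100) = 135700/1767 ≈ 76.797
Max retention: S = 1000/(135700/1767) − 10 = 4100/1357 in (≈ 3.021 in)
Ia = 0.2S: 0.2·3.021 = 0.604 in (exactly 820/1357)

S = 4100/1357 in ≈ 3.021 in; Ia = 820/1357 in ≈ 0.604 in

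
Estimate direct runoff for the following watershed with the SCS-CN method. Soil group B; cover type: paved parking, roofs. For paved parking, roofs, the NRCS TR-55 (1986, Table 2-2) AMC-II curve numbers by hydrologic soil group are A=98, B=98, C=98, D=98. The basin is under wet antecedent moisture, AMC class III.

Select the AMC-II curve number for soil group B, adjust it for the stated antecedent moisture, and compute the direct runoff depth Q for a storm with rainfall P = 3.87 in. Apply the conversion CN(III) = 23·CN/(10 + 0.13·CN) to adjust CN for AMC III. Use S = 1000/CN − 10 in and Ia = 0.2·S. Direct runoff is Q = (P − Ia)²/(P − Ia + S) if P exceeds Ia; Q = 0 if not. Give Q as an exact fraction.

Q = 188485354201/50055592300 in ≈ 3.766 in

NRCS table: paved parking, roofs, soil group B → CN(II) = 98
Adjust CN=98 to AMC III: 23·98/(10 + 0.13·98) → 2254 ÷ (1137/50) = 112700/1137 ≈ 99.120
Retention S: 1000/CN − 10 with CN=99.120 → S = 100/1127 ≈ 0.089 in
Ia = 0.2·(100/1127) = 20/1127 in ≈ 0.018 in
Excess rainfall: 3.870 − 0.018 = 3.852 in; P > Ia so Q > 0
Q = (434149/112700)²/((434149/112700) + 100/1127) = (188485354201/12701290000)/(444149/112700) = 188485354201/50055592300 in ≈ 3.766 in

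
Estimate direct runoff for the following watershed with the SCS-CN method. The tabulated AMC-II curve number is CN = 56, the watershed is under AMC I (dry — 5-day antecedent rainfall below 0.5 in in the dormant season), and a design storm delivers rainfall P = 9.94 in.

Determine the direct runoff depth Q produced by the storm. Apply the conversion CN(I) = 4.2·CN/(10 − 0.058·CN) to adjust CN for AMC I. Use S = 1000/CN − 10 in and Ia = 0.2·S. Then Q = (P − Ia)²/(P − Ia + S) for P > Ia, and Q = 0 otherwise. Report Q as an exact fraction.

Q = 2075622481/1345483650 in ≈ 1.543 in

Adjust CN=56 to AMC I: 4.2·56/(10 − 0.058·56) → (1176/5) ÷ (844/125) = 7350/211 ≈ 34.834
Retention S: 1000/CN − 10 with CN=34.834 → S = 2750/147 ≈ 18.707 in
Ia = 0.2S: 0.2·18.707 = 3.741 in (exactly 550/147)
P − Ia = 9.940 − 3.741 = 45559/7350 ≈ 6.199 in (> 0, runoff occurs)
Q: (45559/7350)² ÷ (183059/7350) = 2075622481/1345483650 in (≈ 1.543 in)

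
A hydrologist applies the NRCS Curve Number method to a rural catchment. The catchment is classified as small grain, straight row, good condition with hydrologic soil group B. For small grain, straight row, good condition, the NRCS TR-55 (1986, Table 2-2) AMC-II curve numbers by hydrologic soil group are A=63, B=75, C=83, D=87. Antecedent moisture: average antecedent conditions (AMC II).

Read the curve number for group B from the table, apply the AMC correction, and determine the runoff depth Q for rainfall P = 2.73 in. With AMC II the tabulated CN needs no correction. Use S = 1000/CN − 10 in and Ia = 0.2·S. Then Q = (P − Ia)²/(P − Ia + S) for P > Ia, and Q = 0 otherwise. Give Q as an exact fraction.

Q = 383161/485700 in ≈ 0.789 in

NRCS table: small grain, straight row, good condition, soil group B → CN(II) = 75
Average conditions: CN = 75 (no AMC adjustment).
Retention S: 1000/CN − 10 with CN=75.000 → S = 10/3 ≈ 3.333 in
Ia = 0.2·(10/3) = 2/3 in ≈ 0.667 in
Excess rainfall: 2.730 − 0.667 = 2.063 in; P > Ia so Q > 0
Runoff Q = (P−Ia)²/(P−Ia+S) = (2.063)²/(2.063+3.333) = 383161/485700 ≈ 0.789 in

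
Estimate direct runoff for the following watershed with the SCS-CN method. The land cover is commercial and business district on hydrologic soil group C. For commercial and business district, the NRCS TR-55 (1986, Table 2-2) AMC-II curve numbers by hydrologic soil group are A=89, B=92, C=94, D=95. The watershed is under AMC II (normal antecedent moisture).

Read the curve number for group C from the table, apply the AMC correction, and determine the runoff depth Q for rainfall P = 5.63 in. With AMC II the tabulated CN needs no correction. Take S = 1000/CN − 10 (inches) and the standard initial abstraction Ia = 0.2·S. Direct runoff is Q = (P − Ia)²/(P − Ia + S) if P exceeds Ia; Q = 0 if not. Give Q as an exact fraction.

Q = 668791321/135646700 in ≈ 4.930 in

NRCS table: commercial and business district, soil group C → CN(II) = 94
CN(II) = 94; AMC II needs no correction.
Retention S: 1000/CN − 10 with CN=94.000 → S = 30/47 ≈ 0.638 in
Initial abstraction Ia = S/5 = (30/47)/5 = 6/47 ≈ 0.128 in
P − Ia = 5.630 − 0.128 = 25861/4700 ≈ 5.502 in (> 0, runoff occurs)
Runoff Q = (P−Ia)²/(P−Ia+S) = (5.502)²/(5.502+0.638) = 668791321/135646700 ≈ 4.930 in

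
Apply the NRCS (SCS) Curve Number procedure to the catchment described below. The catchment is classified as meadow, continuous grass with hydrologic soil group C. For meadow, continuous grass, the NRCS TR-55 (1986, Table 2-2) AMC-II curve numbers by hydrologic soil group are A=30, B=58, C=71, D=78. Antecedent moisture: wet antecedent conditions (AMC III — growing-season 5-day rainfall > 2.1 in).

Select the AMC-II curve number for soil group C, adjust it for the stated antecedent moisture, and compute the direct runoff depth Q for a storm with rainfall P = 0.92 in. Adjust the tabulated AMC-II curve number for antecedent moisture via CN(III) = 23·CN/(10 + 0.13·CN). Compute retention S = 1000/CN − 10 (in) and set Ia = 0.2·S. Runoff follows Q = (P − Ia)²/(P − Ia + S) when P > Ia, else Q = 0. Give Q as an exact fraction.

NRCS table: meadow, continuous grass, soil group C → CN(II) = 71
CN(III) from CN(II)=71: (23·71)/(10 + 0.13·71) = 163300/1923 ≈ 84.919
Retention S: 1000/CN − 10 with CN=84.919 → S = 2900/1633 ≈ 1.776 in
Ia = 0.2S: 0.2·1.776 = 0.355 in (exactly 580/1633)
Excess rainfall: 0.920 − 0.355 = 0.565 in; P > Ia so Q > 0
Q: (23059/40825)² ÷ (95559/40825) = 531717481/3901196175 in (≈ 0.136 in)

Q = 531717481/3901196175 in ≈ 0.136 in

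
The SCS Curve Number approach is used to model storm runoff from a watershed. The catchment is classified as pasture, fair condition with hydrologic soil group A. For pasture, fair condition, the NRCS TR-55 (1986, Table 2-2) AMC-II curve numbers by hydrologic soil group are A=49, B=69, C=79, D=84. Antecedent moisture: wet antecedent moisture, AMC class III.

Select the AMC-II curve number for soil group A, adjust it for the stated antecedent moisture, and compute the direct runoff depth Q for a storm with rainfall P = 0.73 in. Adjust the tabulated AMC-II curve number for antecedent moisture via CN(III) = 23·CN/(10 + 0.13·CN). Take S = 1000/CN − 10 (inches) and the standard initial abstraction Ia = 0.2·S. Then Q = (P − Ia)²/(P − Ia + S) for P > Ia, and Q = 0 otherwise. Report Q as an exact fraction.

Q = 0 in ≈ 0.000 in

NRCS table: pasture, fair condition, soil group A → CN(II) = 49
Adjust CN=49 to AMC III: 23·49/(10 + 0.13·49) → 1127 ÷ (1637/100) = 112700/1637 ≈ 68.845
S = 1000/(112700/1637) − 10 = 5100/1127 in ≈ 4.525 in
Initial abstraction Ia = S/5 = (5100/1127)/5 = 1020/1127 ≈ 0.905 in
P = 0.730 ≤ Ia = 0.905 in: entire storm abstracted, Q = 0.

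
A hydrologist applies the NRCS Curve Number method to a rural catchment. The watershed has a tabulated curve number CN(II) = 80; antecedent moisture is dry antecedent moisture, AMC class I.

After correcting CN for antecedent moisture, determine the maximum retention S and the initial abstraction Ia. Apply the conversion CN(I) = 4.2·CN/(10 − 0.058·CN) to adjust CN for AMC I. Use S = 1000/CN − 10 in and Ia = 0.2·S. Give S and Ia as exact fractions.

S = 125/21 in ≈ 5.952 in; Ia = 25/21 in ≈ 1.190 in

Dry (AMC I): CN(I) = 4.2·80/(10 − 0.058·80) = 336/(134/25) = 4200/67 ≈ 62.687
Max retention: S = 1000/(4200/67) − 10 = 125/21 in (≈ 5.952 in)
Initial abstraction Ia = S/5 = (125/21)/5 = 25/21 ≈ 1.190 in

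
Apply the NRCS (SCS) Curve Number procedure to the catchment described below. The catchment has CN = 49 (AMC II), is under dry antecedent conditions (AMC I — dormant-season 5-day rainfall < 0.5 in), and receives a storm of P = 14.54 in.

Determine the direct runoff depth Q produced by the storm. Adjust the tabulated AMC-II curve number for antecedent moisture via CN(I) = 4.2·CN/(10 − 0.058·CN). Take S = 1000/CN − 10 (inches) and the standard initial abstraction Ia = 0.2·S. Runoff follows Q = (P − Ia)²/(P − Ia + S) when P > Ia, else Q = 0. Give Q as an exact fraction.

Q = 27014538321/10107541150 in ≈ 2.673 in

Adjust CN=49 to AMC I: 4.2·49/(10 − 0.058·49) → (1029/5) ÷ (3579/500) = 34300/1193 ≈ 28.751
Max retention: S = 1000/(34300/1193) − 10 = 8500/343 in (≈ 24.781 in)
Initial abstraction Ia = S/5 = (8500/343)/5 = 1700/343 ≈ 4.956 in
Since P=14.540 > Ia=4.956: effective rainfall P−Ia = 164361/17150 in
Q: (164361/17150)² ÷ (589361/17150) = 27014538321/10107541150 in (≈ 2.673 in)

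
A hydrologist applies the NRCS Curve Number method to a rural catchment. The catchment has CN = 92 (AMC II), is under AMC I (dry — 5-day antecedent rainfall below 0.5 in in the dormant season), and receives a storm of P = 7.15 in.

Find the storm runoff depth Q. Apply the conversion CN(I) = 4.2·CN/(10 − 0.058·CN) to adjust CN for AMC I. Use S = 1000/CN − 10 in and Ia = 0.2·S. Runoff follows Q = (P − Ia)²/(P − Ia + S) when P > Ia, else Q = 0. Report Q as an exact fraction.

CN(I) from CN(II)=92: (4.2·92)/(10 − 0.058·92) = 48300/583 ≈ 82.847
Retention S: 1000/CN − 10 with CN=82.847 → S = 1000/483 ≈ 2.070 in
Ia = 0.2S: 0.2·2.070 = 0.414 in (exactly 200/483)
Since P=7.150 > Ia=0.414: effective rainfall P−Ia = 65069/9660 in
Q: (65069/9660)² ÷ (85069/9660) = 4233974761/821766540 in (≈ 5.152 in)

Q = 4233974761/821766540 in ≈ 5.152 in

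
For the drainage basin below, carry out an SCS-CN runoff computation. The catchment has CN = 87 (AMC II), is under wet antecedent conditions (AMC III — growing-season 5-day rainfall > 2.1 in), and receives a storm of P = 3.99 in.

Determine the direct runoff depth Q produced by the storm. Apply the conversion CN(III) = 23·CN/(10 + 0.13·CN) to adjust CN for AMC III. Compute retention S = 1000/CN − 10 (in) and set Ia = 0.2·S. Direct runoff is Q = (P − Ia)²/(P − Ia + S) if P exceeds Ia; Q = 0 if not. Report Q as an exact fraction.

Q = 596600215201/180570039900 in ≈ 3.304 in

Wet (AMC III): CN(III) = 23·87/(10 + 0.13·87) = 2001/(2131/100) = 200100/2131 ≈ 93.900
Max retention: S = 1000/(200100/2131) − 10 = 1300/2001 in (≈ 0.650 in)
Initial abstraction Ia = S/5 = (1300/2001)/5 = 260/2001 ≈ 0.130 in
Since P=3.990 > Ia=0.130: effective rainfall P−Ia = 772399/200100 in
Q = (772399/200100)²/((772399/200100) + 1300/2001) = (596600215201/40040010000)/(902399/200100) = 596600215201/180570039900 in ≈ 3.304 in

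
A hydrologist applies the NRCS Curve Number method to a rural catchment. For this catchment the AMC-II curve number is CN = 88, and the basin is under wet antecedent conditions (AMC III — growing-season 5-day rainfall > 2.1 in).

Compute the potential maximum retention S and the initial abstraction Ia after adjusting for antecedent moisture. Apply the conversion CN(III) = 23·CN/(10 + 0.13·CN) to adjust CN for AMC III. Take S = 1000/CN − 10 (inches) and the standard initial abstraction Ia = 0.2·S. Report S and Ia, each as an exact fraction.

Wet (AMC III): CN(III) = 23·88/(10 + 0.13·88) = 2024/(536/25) = 6325/67 ≈ 94.403
Retention S: 1000/CN − 10 with CN=94.403 → S = 150/253 ≈ 0.593 in
Initial abstraction Ia = S/5 = (150/253)/5 = 30/253 ≈ 0.119 in

S = 150/253 in ≈ 0.593 in; Ia = 30/253 in ≈ 0.119 in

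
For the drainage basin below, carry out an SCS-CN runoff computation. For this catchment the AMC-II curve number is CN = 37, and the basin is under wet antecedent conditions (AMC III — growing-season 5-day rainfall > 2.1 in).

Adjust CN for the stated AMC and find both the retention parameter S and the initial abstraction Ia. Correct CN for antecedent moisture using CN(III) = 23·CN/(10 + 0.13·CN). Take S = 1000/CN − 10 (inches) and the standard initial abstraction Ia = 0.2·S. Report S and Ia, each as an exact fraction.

Wet (AMC III): CN(III) = 23·37/(10 + 0.13·37) = 851/(1481/100) = 85100/1481 ≈ 57.461
Max retention: S = 1000/(85100/1481) − 10 = 6300/851 in (≈ 7.403 in)
Ia = 0.2S: 0.2·7.403 = 1.481 in (exactly 1260/851)

S = 6300/851 in ≈ 7.403 in; Ia = 1260/851 in ≈ 1.481 in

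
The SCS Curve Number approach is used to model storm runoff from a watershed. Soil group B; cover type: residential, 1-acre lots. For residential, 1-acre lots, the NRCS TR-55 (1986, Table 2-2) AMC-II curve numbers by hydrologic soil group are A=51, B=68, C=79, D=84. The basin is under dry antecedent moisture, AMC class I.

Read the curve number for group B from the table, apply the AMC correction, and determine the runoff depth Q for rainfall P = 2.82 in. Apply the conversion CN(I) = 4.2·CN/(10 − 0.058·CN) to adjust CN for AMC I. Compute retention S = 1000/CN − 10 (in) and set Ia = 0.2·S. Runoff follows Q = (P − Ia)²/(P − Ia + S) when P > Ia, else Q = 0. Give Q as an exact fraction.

Q = 106853569/3754515450 in ≈ 0.028 in

NRCS table: residential, 1-acre lots, soil group B → CN(II) = 68
Dry (AMC I): CN(I) = 4.2·68/(10 − 0.058·68) = (1428/5)/(757/125) = 35700/757 ≈ 47.160
Retention S: 1000/CN − 10 with CN=47.160 → S = 4000/357 ≈ 11.204 in
Ia = 0.2·(4000/357) = 800/357 in ≈ 2.241 in
Since P=2.820 > Ia=2.241: effective rainfall P−Ia = 10337/17850 in
Q = (10337/17850)²/((10337/17850) + 4000/357) = (106853569/318622500)/(210337/17850) = 106853569/3754515450 in ≈ 0.028 in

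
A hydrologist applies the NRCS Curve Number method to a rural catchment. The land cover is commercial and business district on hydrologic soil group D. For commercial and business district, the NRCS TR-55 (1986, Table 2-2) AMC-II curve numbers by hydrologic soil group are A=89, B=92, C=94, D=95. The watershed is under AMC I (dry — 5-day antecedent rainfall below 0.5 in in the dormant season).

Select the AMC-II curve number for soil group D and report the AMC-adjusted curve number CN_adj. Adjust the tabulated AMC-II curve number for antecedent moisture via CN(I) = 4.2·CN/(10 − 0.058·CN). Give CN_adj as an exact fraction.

CN_adj = 39900/449 ≈ 88.864

NRCS table: commercial and business district, soil group D → CN(II) = 95
CN(I) from CN(II)=95: (4.2·95)/(10 − 0.058·95) = 39900/449 ≈ 88.864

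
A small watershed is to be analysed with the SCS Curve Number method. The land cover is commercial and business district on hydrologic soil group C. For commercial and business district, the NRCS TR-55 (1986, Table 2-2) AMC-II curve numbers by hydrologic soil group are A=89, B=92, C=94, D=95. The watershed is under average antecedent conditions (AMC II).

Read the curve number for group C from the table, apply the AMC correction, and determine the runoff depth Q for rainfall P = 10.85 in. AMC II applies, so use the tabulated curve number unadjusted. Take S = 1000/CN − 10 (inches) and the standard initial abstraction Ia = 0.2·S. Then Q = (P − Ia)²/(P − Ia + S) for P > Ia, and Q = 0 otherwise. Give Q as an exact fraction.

Q = 101586241/10038260 in ≈ 10.120 in

NRCS table: commercial and business district, soil group C → CN(II) = 94
Average conditions: CN = 94 (no AMC adjustment).
Max retention: S = 1000/94 − 10 = 30/47 in (≈ 0.638 in)
Ia = 0.2S: 0.2·0.638 = 0.128 in (exactly 6/47)
Since P=10.850 > Ia=0.128: effective rainfall P−Ia = 10079/940 in
Q = (10079/940)²/((10079/940) + 30/47) = (101586241/883600)/(10679/940) = 101586241/10038260 in ≈ 10.120 in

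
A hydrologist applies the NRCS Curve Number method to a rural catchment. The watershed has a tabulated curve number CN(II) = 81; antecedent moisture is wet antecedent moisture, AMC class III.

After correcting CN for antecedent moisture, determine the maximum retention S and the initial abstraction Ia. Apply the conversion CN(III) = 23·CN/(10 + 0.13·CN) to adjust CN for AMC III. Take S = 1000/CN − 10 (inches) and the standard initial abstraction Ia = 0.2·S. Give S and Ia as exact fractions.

Wet (AMC III): CN(III) = 23·81/(10 + 0.13·81) = 1863/(2053/100) = 186300/2053 ≈ 90.745
S = 1000/(186300/2053) − 10 = 1900/1863 in ≈ 1.020 in
Ia = 0.2S: 0.2·1.020 = 0.204 in (exactly 380/1863)

S = 1900/1863 in ≈ 1.020 in; Ia = 380/1863 in ≈ 0.204 in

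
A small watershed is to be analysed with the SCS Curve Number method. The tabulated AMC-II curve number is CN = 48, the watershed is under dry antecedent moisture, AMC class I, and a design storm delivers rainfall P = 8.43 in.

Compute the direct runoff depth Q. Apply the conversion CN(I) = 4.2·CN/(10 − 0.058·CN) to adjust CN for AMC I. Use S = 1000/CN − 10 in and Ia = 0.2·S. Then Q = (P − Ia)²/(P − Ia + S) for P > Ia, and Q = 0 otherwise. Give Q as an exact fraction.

CN(I) from CN(II)=48: (4.2·48)/(10 − 0.058·48) = 12600/451 ≈ 27.938
Retention S: 1000/CN − 10 with CN=27.938 → S = 1625/63 ≈ 25.794 in
Ia = 0.2·(1625/63) = 325/63 in ≈ 5.159 in
P − Ia = 8.430 − 5.159 = 20609/6300 ≈ 3.271 in (> 0, runoff occurs)
Q = (20609/6300)²/((20609/6300) + 1625/63) = (424730881/39690000)/(183109/6300) = 424730881/1153586700 in ≈ 0.368 in

Q = 424730881/1153586700 in ≈ 0.368 in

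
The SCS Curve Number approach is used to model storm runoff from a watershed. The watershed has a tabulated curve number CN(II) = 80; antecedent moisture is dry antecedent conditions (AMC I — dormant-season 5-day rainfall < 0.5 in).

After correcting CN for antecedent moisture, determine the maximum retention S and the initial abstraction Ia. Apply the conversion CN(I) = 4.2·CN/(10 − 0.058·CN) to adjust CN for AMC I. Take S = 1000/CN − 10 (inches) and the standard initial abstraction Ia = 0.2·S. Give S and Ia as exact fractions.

CN(I) from CN(II)=80: (4.2·80)/(10 − 0.058·80) = 4200/67 ≈ 62.687
S = 1000/(4200/67) − 10 = 125/21 in ≈ 5.952 in
Initial abstraction Ia = S/5 = (125/21)/5 = 25/21 ≈ 1.190 in

S = 125/21 in ≈ 5.952 in; Ia = 25/21 in ≈ 1.190 in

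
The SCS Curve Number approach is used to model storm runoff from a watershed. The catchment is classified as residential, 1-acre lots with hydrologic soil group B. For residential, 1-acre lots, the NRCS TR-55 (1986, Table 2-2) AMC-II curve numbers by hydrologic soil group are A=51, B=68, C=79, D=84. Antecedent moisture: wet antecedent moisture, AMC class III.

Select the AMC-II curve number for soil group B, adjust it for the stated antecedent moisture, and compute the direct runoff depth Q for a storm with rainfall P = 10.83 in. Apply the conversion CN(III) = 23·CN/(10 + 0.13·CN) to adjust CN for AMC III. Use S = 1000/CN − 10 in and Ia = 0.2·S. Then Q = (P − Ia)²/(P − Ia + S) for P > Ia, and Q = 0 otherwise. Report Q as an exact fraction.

NRCS table: residential, 1-acre lots, soil group B → CN(II) = 68
CN(III) from CN(II)=68: (23·68)/(10 + 0.13·68) = 39100/471 ≈ 83.015
Retention S: 1000/CN − 10 with CN=83.015 → S = 800/391 ≈ 2.046 in
Ia = 0.2S: 0.2·2.046 = 0.409 in (exactly 160/391)
Since P=10.830 > Ia=0.409: effective rainfall P−Ia = 407453/39100 in
Runoff Q = (P−Ia)²/(P−Ia+S) = (10.421)²/(10.421+2.046) = 166017947209/19059412300 ≈ 8.711 in

Q = 166017947209/19059412300 in ≈ 8.711 in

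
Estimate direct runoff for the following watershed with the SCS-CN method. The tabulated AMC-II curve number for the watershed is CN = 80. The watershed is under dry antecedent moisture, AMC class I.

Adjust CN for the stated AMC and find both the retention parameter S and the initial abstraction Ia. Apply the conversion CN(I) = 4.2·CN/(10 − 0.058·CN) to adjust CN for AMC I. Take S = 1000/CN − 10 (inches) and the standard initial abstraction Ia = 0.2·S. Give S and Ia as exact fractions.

Dry (AMC I): CN(I) = 4.2·80/(10 − 0.058·80) = 336/(134/25) = 4200/67 ≈ 62.687
Max retention: S = 1000/(4200/67) − 10 = 125/21 in (≈ 5.952 in)
Ia = 0.2·(125/21) = 25/21 in ≈ 1.190 in

S = 125/21 in ≈ 5.952 in; Ia = 25/21 in ≈ 1.190 in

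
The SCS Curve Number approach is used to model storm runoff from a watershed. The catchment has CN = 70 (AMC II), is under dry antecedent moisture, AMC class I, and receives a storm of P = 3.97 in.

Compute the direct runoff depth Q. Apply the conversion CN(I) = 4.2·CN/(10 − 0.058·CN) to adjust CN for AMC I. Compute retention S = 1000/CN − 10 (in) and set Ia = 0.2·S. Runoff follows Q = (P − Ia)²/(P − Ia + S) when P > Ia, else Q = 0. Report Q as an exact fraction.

Dry (AMC I): CN(I) = 4.2·70/(10 − 0.058·70) = 294/(297/50) = 4900/99 ≈ 49.495
Max retention: S = 1000/(4900/99) − 10 = 500/49 in (≈ 10.204 in)
Ia = 0.2·(500/49) = 100/49 in ≈ 2.041 in
P − Ia = 3.970 − 2.041 = 9453/4900 ≈ 1.929 in (> 0, runoff occurs)
Q = (9453/4900)²/((9453/4900) + 500/49) = (89359209/24010000)/(59453/4900) = 89359209/291319700 in ≈ 0.307 in

Q = 89359209/291319700 in ≈ 0.307 in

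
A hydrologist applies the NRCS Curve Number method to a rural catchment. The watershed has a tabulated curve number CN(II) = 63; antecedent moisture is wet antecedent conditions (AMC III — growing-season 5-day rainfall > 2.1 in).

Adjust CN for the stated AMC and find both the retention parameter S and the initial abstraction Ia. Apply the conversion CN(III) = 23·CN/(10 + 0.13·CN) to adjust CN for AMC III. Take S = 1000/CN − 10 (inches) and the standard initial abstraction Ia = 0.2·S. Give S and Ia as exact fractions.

CN(III) from CN(II)=63: (23·63)/(10 + 0.13·63) = 144900/1819 ≈ 79.659
Retention S: 1000/CN − 10 with CN=79.659 → S = 3700/1449 ≈ 2.553 in
Initial abstraction Ia = S/5 = (3700/1449)/5 = 740/1449 ≈ 0.511 in

S = 3700/1449 in ≈ 2.553 in; Ia = 740/1449 in ≈ 0.511 in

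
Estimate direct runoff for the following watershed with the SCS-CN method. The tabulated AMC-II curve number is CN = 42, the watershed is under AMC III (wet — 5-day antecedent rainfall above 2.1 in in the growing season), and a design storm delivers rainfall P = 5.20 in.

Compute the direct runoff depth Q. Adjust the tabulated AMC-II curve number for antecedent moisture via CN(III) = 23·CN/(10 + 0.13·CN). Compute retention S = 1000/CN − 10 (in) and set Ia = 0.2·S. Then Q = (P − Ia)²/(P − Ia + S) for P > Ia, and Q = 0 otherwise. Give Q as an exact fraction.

Q = 46638482/29170785 in ≈ 1.599 in

Adjust CN=42 to AMC III: 23·42/(10 + 0.13·42) → 966 ÷ (773/50) = 48300/773 ≈ 62.484
S = 1000/(48300/773) − 10 = 2900/483 in ≈ 6.004 in
Ia = 0.2·(2900/483) = 580/483 in ≈ 1.201 in
Since P=5.200 > Ia=1.201: effective rainfall P−Ia = 9658/2415 in
Runoff Q = (P−Ia)²/(P−Ia+S) = (3.999)²/(3.999+6.004) = 46638482/29170785 ≈ 1.599 in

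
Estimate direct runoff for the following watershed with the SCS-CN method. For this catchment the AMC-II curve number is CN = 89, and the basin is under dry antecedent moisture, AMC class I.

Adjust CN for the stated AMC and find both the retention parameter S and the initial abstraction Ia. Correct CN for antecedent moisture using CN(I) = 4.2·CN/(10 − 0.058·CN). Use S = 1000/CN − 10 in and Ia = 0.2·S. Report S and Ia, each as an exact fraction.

Adjust CN=89 to AMC I: 4.2·89/(10 − 0.058·89) → (1869/5) ÷ (2419/500) = 186900/2419 ≈ 77.263
Retention S: 1000/CN − 10 with CN=77.263 → S = 5500/1869 ≈ 2.943 in
Initial abstraction Ia = S/5 = (5500/1869)/5 = 1100/1869 ≈ 0.589 in

S = 5500/1869 in ≈ 2.943 in; Ia = 1100/1869 in ≈ 0.589 in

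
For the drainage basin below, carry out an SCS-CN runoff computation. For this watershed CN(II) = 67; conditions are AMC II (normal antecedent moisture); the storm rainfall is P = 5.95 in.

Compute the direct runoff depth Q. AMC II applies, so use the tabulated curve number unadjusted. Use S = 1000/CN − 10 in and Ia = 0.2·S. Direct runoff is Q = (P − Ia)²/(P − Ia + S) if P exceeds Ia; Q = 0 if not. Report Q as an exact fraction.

Average conditions: CN = 67 (no AMC adjustment).
Max retention: S = 1000/67 − 10 = 330/67 in (≈ 4.925 in)
Ia = 0.2S: 0.2·4.925 = 0.985 in (exactly 66/67)
Excess rainfall: 5.950 − 0.985 = 4.965 in; P > Ia so Q > 0
Q: (6653/1340)² ÷ (13253/1340) = 44262409/17759020 in (≈ 2.492 in)

Q = 44262409/17759020 in ≈ 2.492 in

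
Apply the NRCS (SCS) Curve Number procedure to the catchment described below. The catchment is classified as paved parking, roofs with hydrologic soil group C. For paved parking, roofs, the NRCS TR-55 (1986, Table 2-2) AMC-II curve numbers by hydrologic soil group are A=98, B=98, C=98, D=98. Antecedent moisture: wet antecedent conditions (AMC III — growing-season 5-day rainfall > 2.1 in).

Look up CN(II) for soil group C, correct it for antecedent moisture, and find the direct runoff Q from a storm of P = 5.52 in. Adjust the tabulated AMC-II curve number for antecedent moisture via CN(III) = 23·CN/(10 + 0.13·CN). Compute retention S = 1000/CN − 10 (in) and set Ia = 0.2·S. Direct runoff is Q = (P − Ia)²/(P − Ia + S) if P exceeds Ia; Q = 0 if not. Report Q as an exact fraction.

NRCS table: paved parking, roofs, soil group C → CN(II) = 98
CN(III) from CN(II)=98: (23·98)/(10 + 0.13·98) = 112700/1137 ≈ 99.120
Max retention: S = 1000/(112700/1137) − 10 = 100/1127 in (≈ 0.089 in)
Ia = 0.2·(100/1127) = 20/1127 in ≈ 0.018 in
Excess rainfall: 5.520 − 0.018 = 5.502 in; P > Ia so Q > 0
Q: (155026/28175)² ÷ (157526/28175) = 12016530338/2219147525 in (≈ 5.415 in)

Q = 12016530338/2219147525 in ≈ 5.415 in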